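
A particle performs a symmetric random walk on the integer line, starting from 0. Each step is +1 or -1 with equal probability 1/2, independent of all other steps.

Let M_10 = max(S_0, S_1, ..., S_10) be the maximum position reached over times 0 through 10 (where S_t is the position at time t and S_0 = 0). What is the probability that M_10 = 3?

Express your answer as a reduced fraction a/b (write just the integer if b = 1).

Let M_10 = max(S_0,...,S_10). Use the reflection principle: for j ≥ 1, #{paths with M_10 ≥ j} = #{S_10 ≥ j} + #{S_10 ≥ j+1}.
By reflection, #{M_10 ≥ 3} = #{S_10 ≥ 3} + #{S_10 ≥ 4} = 176 + 176 = 352.
#{M_10 ≥ 4} = #{S_10 ≥ 4} + #{S_10 ≥ 5} = 176 + 56 = 232.
#{M_10 = 3} = 352 - 232 = 120.
P(M_10 = 3) = 120/1024 = 15/128

Answer: 15/128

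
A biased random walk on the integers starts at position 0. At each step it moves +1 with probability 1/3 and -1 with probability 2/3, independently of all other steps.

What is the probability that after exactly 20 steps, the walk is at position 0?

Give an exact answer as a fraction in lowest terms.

Answer: 189190144/3486784401

Derivation:
To be at 0 after 20 steps: need exactly 10 steps of +1 and 10 of -1.
Number of such sequences: C(20,10) = 184756
Each has probability (1/3)^10 · (2/3)^10 = 1024/3486784401
P = 184756 · 1024/3486784401 = 189190144/3486784401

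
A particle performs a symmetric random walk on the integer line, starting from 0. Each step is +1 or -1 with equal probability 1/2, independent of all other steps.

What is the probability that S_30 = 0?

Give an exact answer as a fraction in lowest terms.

To return to 0 after 30 steps: need exactly 15 steps of +1 and 15 of -1.
Favorable paths: C(30,15) = 155117520
Total paths: 2^30 = 1073741824
P = 155117520/1073741824 = 9694845/67108864

Answer: 9694845/67108864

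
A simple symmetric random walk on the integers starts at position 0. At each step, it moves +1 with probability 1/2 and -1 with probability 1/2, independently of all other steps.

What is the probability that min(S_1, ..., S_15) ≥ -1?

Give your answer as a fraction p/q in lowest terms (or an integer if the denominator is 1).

Let f(t,s) = #length-t paths at position s with S_1..S_t all ≥ -1.
f(t,s) = f(t-1,s-1) + f(t-1,s+1) for s ≥ -1; f(t,s) = 0 for s < -1.
t=0: f(0,0)=1
t=1: f(1,-1)=1 f(1,1)=1
t=2: f(2,0)=2 f(2,2)=1
t=3: f(3,-1)=2 f(3,1)=3 f(3,3)=1
t=4: f(4,0)=5 f(4,2)=4 f(4,4)=1
t=5: f(5,-1)=5 f(5,1)=9 f(5,3)=5 f(5,5)=1
t=6: f(6,0)=14 f(6,2)=14 f(6,4)=6 f(6,6)=1
t=7: f(7,-1)=14 f(7,1)=28 f(7,3)=20 f(7,5)=7 f(7,7)=1
t=8: f(8,0)=42 f(8,2)=48 f(8,4)=27 f(8,6)=8 f(8,8)=1
t=9: f(9,-1)=42 f(9,1)=90 f(9,3)=75 f(9,5)=35 f(9,7)=9 f(9,9)=1
t=10: f(10,0)=132 f(10,2)=165 f(10,4)=110 f(10,6)=44 f(10,8)=10 f(10,10)=1
t=11: f(11,-1)=132 f(11,1)=297 f(11,3)=275 f(11,5)=154 f(11,7)=54 f(11,9)=11 f(11,11)=1
t=12: f(12,0)=429 f(12,2)=572 f(12,4)=429 f(12,6)=208 f(12,8)=65 f(12,10)=12 f(12,12)=1
t=13: f(13,-1)=429 f(13,1)=1001 f(13,3)=1001 f(13,5)=637 f(13,7)=273 f(13,9)=77 f(13,11)=13 f(13,13)=1
t=14: f(14,0)=1430 f(14,2)=2002 f(14,4)=1638 f(14,6)=910 f(14,8)=350 f(14,10)=90 f(14,12)=14 f(14,14)=1
t=15: f(15,-1)=1430 f(15,1)=3432 f(15,3)=3640 f(15,5)=2548 f(15,7)=1260 f(15,9)=440 f(15,11)=104 f(15,13)=15 f(15,15)=1
Σ_s f(15,s) = 12870
P = 12870/32768 = 6435/16384

Answer: 6435/16384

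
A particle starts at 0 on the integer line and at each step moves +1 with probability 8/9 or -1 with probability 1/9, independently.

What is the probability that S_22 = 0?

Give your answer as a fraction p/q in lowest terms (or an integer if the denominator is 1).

Answer: 2019871579701248/328256967394537077627

Derivation:
To be at 0 after 22 steps: need exactly 11 steps of +1 and 11 of -1.
Number of such sequences: C(22,11) = 705432
Each has probability (8/9)^11 · (1/9)^11 = 8589934592/984770902183611232881
P = 705432 · 8589934592/984770902183611232881 = 2019871579701248/328256967394537077627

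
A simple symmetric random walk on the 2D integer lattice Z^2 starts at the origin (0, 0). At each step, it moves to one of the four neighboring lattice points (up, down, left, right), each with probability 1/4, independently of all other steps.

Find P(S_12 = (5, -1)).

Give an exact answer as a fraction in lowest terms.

Let h be the number of horizontal steps (so 12-h are vertical). To end at (5,-1) need (h+5)/2 right-steps and ((12-h)-1)/2 up-steps.
Sum over h with 5 ≤ h ≤ 11, h ≡ 1 (mod 2), 12-h ≡ 1 (mod 2):
h=5: C(12,5)·C(5,5)·C(7,3) = 792·1·35 = 27720
h=7: C(12,7)·C(7,6)·C(5,2) = 792·7·10 = 55440
h=9: C(12,9)·C(9,7)·C(3,1) = 220·36·3 = 23760
h=11: C(12,11)·C(11,8)·C(1,0) = 12·165·1 = 1980
Total favorable: 108900
Total paths: 4^12 = 16777216
P = 108900/16777216 = 27225/4194304

Answer: 27225/4194304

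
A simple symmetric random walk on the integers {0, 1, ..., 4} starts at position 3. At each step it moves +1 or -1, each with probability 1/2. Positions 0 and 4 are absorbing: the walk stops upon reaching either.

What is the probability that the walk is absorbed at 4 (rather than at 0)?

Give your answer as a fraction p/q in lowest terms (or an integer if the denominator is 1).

Answer: 3/4

Derivation:
Symmetric walk (p = 1/2): the harmonic-function argument gives P(hit 4 before 0 | start at 3) = a/N.
P = 3/4 = 3/4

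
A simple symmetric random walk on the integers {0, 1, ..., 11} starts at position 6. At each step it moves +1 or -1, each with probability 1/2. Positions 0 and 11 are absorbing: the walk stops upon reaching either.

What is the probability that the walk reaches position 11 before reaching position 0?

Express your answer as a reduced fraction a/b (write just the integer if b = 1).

Symmetric walk (p = 1/2): the harmonic-function argument gives P(hit 11 before 0 | start at 6) = a/N.
P = 6/11 = 6/11

Answer: 6/11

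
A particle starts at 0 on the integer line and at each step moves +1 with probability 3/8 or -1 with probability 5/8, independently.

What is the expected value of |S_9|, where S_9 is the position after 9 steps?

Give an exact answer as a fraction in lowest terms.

Answer: 25647507/8388608

Derivation:
S_9 takes values m ≡ 1 (mod 2) with |m| ≤ 9; P(S_9=m) = C(9,(9+m)/2) · (3/8)^((9+m)/2) · (5/8)^((9-m)/2).
Distribution: P(S=-9)=1953125/134217728, P(S=-7)=10546875/134217728, P(S=-5)=6328125/33554432, P(S=-3)=8859375/33554432, P(S=-1)=15946875/67108864, P(S=1)=9568125/67108864, P(S=3)=1913625/33554432, P(S=5)=492075/33554432, P(S=7)=295245/134217728, P(S=9)=19683/134217728
E[|S_9|] = Σ_m |m|·P(S_9=m) = 25647507/8388608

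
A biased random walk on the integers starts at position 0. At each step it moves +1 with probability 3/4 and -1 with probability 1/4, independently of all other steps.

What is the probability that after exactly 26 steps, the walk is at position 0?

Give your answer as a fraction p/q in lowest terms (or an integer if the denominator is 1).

To be at 0 after 26 steps: need exactly 13 steps of +1 and 13 of -1.
Number of such sequences: C(26,13) = 10400600
Each has probability (3/4)^13 · (1/4)^13 = 1594323/4503599627370496
P = 10400600 · 1594323/4503599627370496 = 2072739474225/562949953421312

Answer: 2072739474225/562949953421312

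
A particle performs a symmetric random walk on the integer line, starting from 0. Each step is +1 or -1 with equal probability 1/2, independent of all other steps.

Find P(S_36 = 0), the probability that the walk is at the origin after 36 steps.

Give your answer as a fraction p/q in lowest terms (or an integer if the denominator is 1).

Answer: 2268783825/17179869184

Derivation:
To return to 0 after 36 steps: need exactly 18 steps of +1 and 18 of -1.
Favorable paths: C(36,18) = 9075135300
Total paths: 2^36 = 68719476736
P = 9075135300/68719476736 = 2268783825/17179869184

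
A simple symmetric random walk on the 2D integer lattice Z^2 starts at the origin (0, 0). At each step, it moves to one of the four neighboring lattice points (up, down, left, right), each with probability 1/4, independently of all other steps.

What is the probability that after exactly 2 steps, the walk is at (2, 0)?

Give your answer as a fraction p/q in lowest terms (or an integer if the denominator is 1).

Answer: 1/16

Derivation:
Let h be the number of horizontal steps (so 2-h are vertical). To end at (2,0) need (h+2)/2 right-steps and ((2-h)+0)/2 up-steps.
Sum over h with 2 ≤ h ≤ 2, h ≡ 0 (mod 2), 2-h ≡ 0 (mod 2):
h=2: C(2,2)·C(2,2)·C(0,0) = 1·1·1 = 1
Total favorable: 1
Total paths: 4^2 = 16
P = 1/16 = 1/16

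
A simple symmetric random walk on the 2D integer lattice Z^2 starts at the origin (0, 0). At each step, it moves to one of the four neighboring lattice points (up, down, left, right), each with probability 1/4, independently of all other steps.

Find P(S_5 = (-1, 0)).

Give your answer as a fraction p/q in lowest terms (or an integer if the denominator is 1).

Answer: 25/256

Derivation:
Let h be the number of horizontal steps (so 5-h are vertical). To end at (-1,0) need (h-1)/2 right-steps and ((5-h)+0)/2 up-steps.
Sum over h with 1 ≤ h ≤ 5, h ≡ 1 (mod 2), 5-h ≡ 0 (mod 2):
h=1: C(5,1)·C(1,0)·C(4,2) = 5·1·6 = 30
h=3: C(5,3)·C(3,1)·C(2,1) = 10·3·2 = 60
h=5: C(5,5)·C(5,2)·C(0,0) = 1·10·1 = 10
Total favorable: 100
Total paths: 4^5 = 1024
P = 100/1024 = 25/256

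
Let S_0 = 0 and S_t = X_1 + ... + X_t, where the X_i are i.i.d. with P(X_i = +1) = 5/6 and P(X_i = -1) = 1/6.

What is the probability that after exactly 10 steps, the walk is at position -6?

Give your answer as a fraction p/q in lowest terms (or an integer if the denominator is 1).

To reach position -6 after 10 steps: need 2 steps of +1 and 8 steps of -1.
Number of such sequences: C(10,2) = 45
Each has probability (5/6)^2 · (1/6)^8 = 25/60466176
P = 45 · 25/60466176 = 125/6718464

Answer: 125/6718464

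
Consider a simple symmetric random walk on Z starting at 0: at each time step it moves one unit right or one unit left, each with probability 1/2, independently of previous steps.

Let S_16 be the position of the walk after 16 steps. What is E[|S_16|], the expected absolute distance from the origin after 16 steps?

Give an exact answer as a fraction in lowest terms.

S_16 takes values m ≡ 0 (mod 2) with |m| ≤ 16; P(S_16=m) = C(16,(16+m)/2)/2^16.
Total paths: 2^16 = 65536
Distribution: P(S=-16)=1/65536, P(S=-14)=16/65536, P(S=-12)=120/65536, P(S=-10)=560/65536, P(S=-8)=1820/65536, P(S=-6)=4368/65536, P(S=-4)=8008/65536, P(S=-2)=11440/65536, P(S=0)=12870/65536, P(S=2)=11440/65536, P(S=4)=8008/65536, P(S=6)=4368/65536, P(S=8)=1820/65536, P(S=10)=560/65536, P(S=12)=120/65536, P(S=14)=16/65536, P(S=16)=1/65536
E[|S_16|] = Σ_m |m|·P(S_16=m) = 205920/65536 = 6435/2048

Answer: 6435/2048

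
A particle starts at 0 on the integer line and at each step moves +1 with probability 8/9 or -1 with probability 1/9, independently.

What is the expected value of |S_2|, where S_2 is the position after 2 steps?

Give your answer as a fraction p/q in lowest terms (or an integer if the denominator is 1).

S_2 takes values m ≡ 0 (mod 2) with |m| ≤ 2; P(S_2=m) = C(2,(2+m)/2) · (8/9)^((2+m)/2) · (1/9)^((2-m)/2).
Distribution: P(S=-2)=1/81, P(S=0)=16/81, P(S=2)=64/81
E[|S_2|] = Σ_m |m|·P(S_2=m) = 130/81

Answer: 130/81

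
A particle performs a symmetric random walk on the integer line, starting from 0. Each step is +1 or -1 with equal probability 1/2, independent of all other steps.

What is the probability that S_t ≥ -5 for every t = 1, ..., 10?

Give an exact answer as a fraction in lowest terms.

Let f(t,s) = #length-t paths at position s with S_1..S_t all ≥ -5.
f(t,s) = f(t-1,s-1) + f(t-1,s+1) for s ≥ -5; f(t,s) = 0 for s < -5.
t=0: f(0,0)=1
t=1: f(1,-1)=1 f(1,1)=1
t=2: f(2,-2)=1 f(2,0)=2 f(2,2)=1
t=3: f(3,-3)=1 f(3,-1)=3 f(3,1)=3 f(3,3)=1
t=4: f(4,-4)=1 f(4,-2)=4 f(4,0)=6 f(4,2)=4 f(4,4)=1
t=5: f(5,-5)=1 f(5,-3)=5 f(5,-1)=10 f(5,1)=10 f(5,3)=5 f(5,5)=1
t=6: f(6,-4)=6 f(6,-2)=15 f(6,0)=20 f(6,2)=15 f(6,4)=6 f(6,6)=1
t=7: f(7,-5)=6 f(7,-3)=21 f(7,-1)=35 f(7,1)=35 f(7,3)=21 f(7,5)=7 f(7,7)=1
t=8: f(8,-4)=27 f(8,-2)=56 f(8,0)=70 f(8,2)=56 f(8,4)=28 f(8,6)=8 f(8,8)=1
t=9: f(9,-5)=27 f(9,-3)=83 f(9,-1)=126 f(9,1)=126 f(9,3)=84 f(9,5)=36 f(9,7)=9 f(9,9)=1
t=10: f(10,-4)=110 f(10,-2)=209 f(10,0)=252 f(10,2)=210 f(10,4)=120 f(10,6)=45 f(10,8)=10 f(10,10)=1
Σ_s f(10,s) = 957
P = 957/1024 = 957/1024

Answer: 957/1024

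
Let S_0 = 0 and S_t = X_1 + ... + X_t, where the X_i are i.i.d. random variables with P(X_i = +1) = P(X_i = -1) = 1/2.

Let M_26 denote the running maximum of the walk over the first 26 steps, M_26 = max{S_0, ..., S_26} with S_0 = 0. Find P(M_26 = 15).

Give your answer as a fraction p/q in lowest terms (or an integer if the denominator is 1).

Answer: 16445/16777216

Derivation:
Let M_26 = max(S_0,...,S_26). Use the reflection principle: for j ≥ 1, #{paths with M_26 ≥ j} = #{S_26 ≥ j} + #{S_26 ≥ j+1}.
By reflection, #{M_26 ≥ 15} = #{S_26 ≥ 15} + #{S_26 ≥ 16} = 83682 + 83682 = 167364.
#{M_26 ≥ 16} = #{S_26 ≥ 16} + #{S_26 ≥ 17} = 83682 + 17902 = 101584.
#{M_26 = 15} = 167364 - 101584 = 65780.
P(M_26 = 15) = 65780/67108864 = 16445/16777216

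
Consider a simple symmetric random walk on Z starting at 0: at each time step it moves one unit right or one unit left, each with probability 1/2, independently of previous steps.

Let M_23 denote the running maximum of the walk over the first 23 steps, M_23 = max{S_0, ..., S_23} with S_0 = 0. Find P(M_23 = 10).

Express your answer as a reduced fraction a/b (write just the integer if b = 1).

Answer: 100947/8388608

Derivation:
Let M_23 = max(S_0,...,S_23). Use the reflection principle: for j ≥ 1, #{paths with M_23 ≥ j} = #{S_23 ≥ j} + #{S_23 ≥ j+1}.
By reflection, #{M_23 ≥ 10} = #{S_23 ≥ 10} + #{S_23 ≥ 11} = 145499 + 145499 = 290998.
#{M_23 ≥ 11} = #{S_23 ≥ 11} + #{S_23 ≥ 12} = 145499 + 44552 = 190051.
#{M_23 = 10} = 290998 - 190051 = 100947.
P(M_23 = 10) = 100947/8388608 = 100947/8388608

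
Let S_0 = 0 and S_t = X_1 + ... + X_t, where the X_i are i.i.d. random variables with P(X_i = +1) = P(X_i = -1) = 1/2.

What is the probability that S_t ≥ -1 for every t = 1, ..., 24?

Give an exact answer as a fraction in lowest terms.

Let f(t,s) = #length-t paths at position s with S_1..S_t all ≥ -1.
f(t,s) = f(t-1,s-1) + f(t-1,s+1) for s ≥ -1; f(t,s) = 0 for s < -1.
t=0: f(0,0)=1
t=1: f(1,-1)=1 f(1,1)=1
t=2: f(2,0)=2 f(2,2)=1
t=3: f(3,-1)=2 f(3,1)=3 f(3,3)=1
t=4: f(4,0)=5 f(4,2)=4 f(4,4)=1
t=5: f(5,-1)=5 f(5,1)=9 f(5,3)=5 f(5,5)=1
t=6: f(6,0)=14 f(6,2)=14 f(6,4)=6 f(6,6)=1
t=7: f(7,-1)=14 f(7,1)=28 f(7,3)=20 f(7,5)=7 f(7,7)=1
t=8: f(8,0)=42 f(8,2)=48 f(8,4)=27 f(8,6)=8 f(8,8)=1
t=9: f(9,-1)=42 f(9,1)=90 f(9,3)=75 f(9,5)=35 f(9,7)=9 f(9,9)=1
t=10: f(10,0)=132 f(10,2)=165 f(10,4)=110 f(10,6)=44 f(10,8)=10 f(10,10)=1
t=11: f(11,-1)=132 f(11,1)=297 f(11,3)=275 f(11,5)=154 f(11,7)=54 f(11,9)=11 f(11,11)=1
t=12: f(12,0)=429 f(12,2)=572 f(12,4)=429 f(12,6)=208 f(12,8)=65 f(12,10)=12 f(12,12)=1
t=13: f(13,-1)=429 f(13,1)=1001 f(13,3)=1001 f(13,5)=637 f(13,7)=273 f(13,9)=77 f(13,11)=13 f(13,13)=1
t=14: f(14,0)=1430 f(14,2)=2002 f(14,4)=1638 f(14,6)=910 f(14,8)=350 f(14,10)=90 f(14,12)=14 f(14,14)=1
t=15: f(15,-1)=1430 f(15,1)=3432 f(15,3)=3640 f(15,5)=2548 f(15,7)=1260 f(15,9)=440 f(15,11)=104 f(15,13)=15 f(15,15)=1
t=16: f(16,0)=4862 f(16,2)=7072 f(16,4)=6188 f(16,6)=3808 f(16,8)=1700 f(16,10)=544 f(16,12)=119 f(16,14)=16 f(16,16)=1
t=17: f(17,-1)=4862 f(17,1)=11934 f(17,3)=13260 f(17,5)=9996 f(17,7)=5508 f(17,9)=2244 f(17,11)=663 f(17,13)=135 f(17,15)=17 f(17,17)=1
t=18: f(18,0)=16796 f(18,2)=25194 f(18,4)=23256 f(18,6)=15504 f(18,8)=7752 f(18,10)=2907 f(18,12)=798 f(18,14)=152 f(18,16)=18 f(18,18)=1
t=19: f(19,-1)=16796 f(19,1)=41990 f(19,3)=48450 f(19,5)=38760 f(19,7)=23256 f(19,9)=10659 f(19,11)=3705 f(19,13)=950 f(19,15)=170 f(19,17)=19 f(19,19)=1
t=20: f(20,0)=58786 f(20,2)=90440 f(20,4)=87210 f(20,6)=62016 f(20,8)=33915 f(20,10)=14364 f(20,12)=4655 f(20,14)=1120 f(20,16)=189 f(20,18)=20 f(20,20)=1
t=21: f(21,-1)=58786 f(21,1)=149226 f(21,3)=177650 f(21,5)=149226 f(21,7)=95931 f(21,9)=48279 f(21,11)=19019 f(21,13)=5775 f(21,15)=1309 f(21,17)=209 f(21,19)=21 f(21,21)=1
t=22: f(22,0)=208012 f(22,2)=326876 f(22,4)=326876 f(22,6)=245157 f(22,8)=144210 f(22,10)=67298 f(22,12)=24794 f(22,14)=7084 f(22,16)=1518 f(22,18)=230 f(22,20)=22 f(22,22)=1
t=23: f(23,-1)=208012 f(23,1)=534888 f(23,3)=653752 f(23,5)=572033 f(23,7)=389367 f(23,9)=211508 f(23,11)=92092 f(23,13)=31878 f(23,15)=8602 f(23,17)=1748 f(23,19)=252 f(23,21)=23 f(23,23)=1
t=24: f(24,0)=742900 f(24,2)=1188640 f(24,4)=1225785 f(24,6)=961400 f(24,8)=600875 f(24,10)=303600 f(24,12)=123970 f(24,14)=40480 f(24,16)=10350 f(24,18)=2000 f(24,20)=275 f(24,22)=24 f(24,24)=1
Σ_s f(24,s) = 5200300
P = 5200300/16777216 = 1300075/4194304

Answer: 1300075/4194304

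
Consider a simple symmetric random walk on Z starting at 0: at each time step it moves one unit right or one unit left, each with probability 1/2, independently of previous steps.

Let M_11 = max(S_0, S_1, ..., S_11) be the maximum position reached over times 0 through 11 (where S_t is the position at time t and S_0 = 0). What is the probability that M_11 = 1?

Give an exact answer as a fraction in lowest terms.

Answer: 231/1024

Derivation:
Let M_11 = max(S_0,...,S_11). Use the reflection principle: for j ≥ 1, #{paths with M_11 ≥ j} = #{S_11 ≥ j} + #{S_11 ≥ j+1}.
By reflection, #{M_11 ≥ 1} = #{S_11 ≥ 1} + #{S_11 ≥ 2} = 1024 + 562 = 1586.
#{M_11 ≥ 2} = #{S_11 ≥ 2} + #{S_11 ≥ 3} = 562 + 562 = 1124.
#{M_11 = 1} = 1586 - 1124 = 462.
P(M_11 = 1) = 462/2048 = 231/1024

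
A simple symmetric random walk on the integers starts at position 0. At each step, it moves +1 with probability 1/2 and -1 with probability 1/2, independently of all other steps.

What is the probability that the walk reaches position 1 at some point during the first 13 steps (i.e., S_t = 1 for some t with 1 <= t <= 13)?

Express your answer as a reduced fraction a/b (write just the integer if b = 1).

Count via complement. Let g(t,s) = #length-t paths at position s with S_1..S_t all ≠ 1.
g(t,s) = g(t-1,s-1) + g(t-1,s+1) for s ≠ 1; g(t,1) = 0.
t=0: g(0,0)=1
t=1: g(1,-1)=1
t=2: g(2,-2)=1 g(2,0)=1
t=3: g(3,-3)=1 g(3,-1)=2
t=4: g(4,-4)=1 g(4,-2)=3 g(4,0)=2
t=5: g(5,-5)=1 g(5,-3)=4 g(5,-1)=5
t=6: g(6,-6)=1 g(6,-4)=5 g(6,-2)=9 g(6,0)=5
t=7: g(7,-7)=1 g(7,-5)=6 g(7,-3)=14 g(7,-1)=14
t=8: g(8,-8)=1 g(8,-6)=7 g(8,-4)=20 g(8,-2)=28 g(8,0)=14
t=9: g(9,-9)=1 g(9,-7)=8 g(9,-5)=27 g(9,-3)=48 g(9,-1)=42
t=10: g(10,-10)=1 g(10,-8)=9 g(10,-6)=35 g(10,-4)=75 g(10,-2)=90 g(10,0)=42
t=11: g(11,-11)=1 g(11,-9)=10 g(11,-7)=44 g(11,-5)=110 g(11,-3)=165 g(11,-1)=132
t=12: g(12,-12)=1 g(12,-10)=11 g(12,-8)=54 g(12,-6)=154 g(12,-4)=275 g(12,-2)=297 g(12,0)=132
t=13: g(13,-13)=1 g(13,-11)=12 g(13,-9)=65 g(13,-7)=208 g(13,-5)=429 g(13,-3)=572 g(13,-1)=429
Paths never hitting 1: Σ_s g(13,s) = 1716
Paths hitting 1: 2^13 - 1716 = 6476
P = 6476/8192 = 1619/2048

Answer: 1619/2048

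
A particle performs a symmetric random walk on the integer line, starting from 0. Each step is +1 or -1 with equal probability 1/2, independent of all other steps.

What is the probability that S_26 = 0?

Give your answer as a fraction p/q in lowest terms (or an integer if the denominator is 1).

To return to 0 after 26 steps: need exactly 13 steps of +1 and 13 of -1.
Favorable paths: C(26,13) = 10400600
Total paths: 2^26 = 67108864
P = 10400600/67108864 = 1300075/8388608

Answer: 1300075/8388608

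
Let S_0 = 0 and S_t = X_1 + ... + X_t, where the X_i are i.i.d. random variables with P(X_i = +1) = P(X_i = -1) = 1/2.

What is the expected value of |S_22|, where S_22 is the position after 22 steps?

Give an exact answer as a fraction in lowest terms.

S_22 takes values m ≡ 0 (mod 2) with |m| ≤ 22; P(S_22=m) = C(22,(22+m)/2)/2^22.
Total paths: 2^22 = 4194304
Distribution: P(S=-22)=1/4194304, P(S=-20)=22/4194304, P(S=-18)=231/4194304, P(S=-16)=1540/4194304, P(S=-14)=7315/4194304, P(S=-12)=26334/4194304, P(S=-10)=74613/4194304, P(S=-8)=170544/4194304, P(S=-6)=319770/4194304, P(S=-4)=497420/4194304, P(S=-2)=646646/4194304, P(S=0)=705432/4194304, P(S=2)=646646/4194304, P(S=4)=497420/4194304, P(S=6)=319770/4194304, P(S=8)=170544/4194304, P(S=10)=74613/4194304, P(S=12)=26334/4194304, P(S=14)=7315/4194304, P(S=16)=1540/4194304, P(S=18)=231/4194304, P(S=20)=22/4194304, P(S=22)=1/4194304
E[|S_22|] = Σ_m |m|·P(S_22=m) = 15519504/4194304 = 969969/262144

Answer: 969969/262144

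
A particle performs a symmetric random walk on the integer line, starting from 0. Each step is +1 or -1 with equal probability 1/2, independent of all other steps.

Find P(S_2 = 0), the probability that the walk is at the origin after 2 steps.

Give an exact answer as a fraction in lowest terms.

Answer: 1/2

Derivation:
To return to 0 after 2 steps: need exactly 1 step of +1 and 1 of -1.
Favorable paths: C(2,1) = 2
Total paths: 2^2 = 4
P = 2/4 = 1/2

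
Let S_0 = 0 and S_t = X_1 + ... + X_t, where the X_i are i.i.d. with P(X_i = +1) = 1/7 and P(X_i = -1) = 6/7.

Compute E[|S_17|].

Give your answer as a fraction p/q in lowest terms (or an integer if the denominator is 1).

S_17 takes values m ≡ 1 (mod 2) with |m| ≤ 17; P(S_17=m) = C(17,(17+m)/2) · (1/7)^((17+m)/2) · (6/7)^((17-m)/2).
Distribution: P(S=-17)=16926659444736/232630513987207, P(S=-15)=47958868426752/232630513987207, P(S=-13)=63945157902336/232630513987207, P(S=-11)=53287631585280/232630513987207, P(S=-9)=4440635965440/33232930569601, P(S=-7)=1924275585024/33232930569601, P(S=-5)=641425195008/33232930569601, P(S=-3)=1175946190848/232630513987207, P(S=-1)=244988789760/232630513987207, P(S=1)=40831464960/232630513987207, P(S=3)=5444195328/232630513987207, P(S=5)=82487808/33232930569601, P(S=7)=6873984/33232930569601, P(S=9)=440640/33232930569601, P(S=11)=146880/232630513987207, P(S=13)=4896/232630513987207, P(S=15)=102/232630513987207, P(S=17)=1/232630513987207
E[|S_17|] = Σ_m |m|·P(S_17=m) = 403559990456765/33232930569601

Answer: 403559990456765/33232930569601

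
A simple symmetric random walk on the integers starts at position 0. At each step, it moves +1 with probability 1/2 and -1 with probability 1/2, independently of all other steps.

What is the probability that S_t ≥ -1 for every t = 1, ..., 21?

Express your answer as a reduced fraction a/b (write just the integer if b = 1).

Answer: 88179/262144

Derivation:
Let f(t,s) = #length-t paths at position s with S_1..S_t all ≥ -1.
f(t,s) = f(t-1,s-1) + f(t-1,s+1) for s ≥ -1; f(t,s) = 0 for s < -1.
t=0: f(0,0)=1
t=1: f(1,-1)=1 f(1,1)=1
t=2: f(2,0)=2 f(2,2)=1
t=3: f(3,-1)=2 f(3,1)=3 f(3,3)=1
t=4: f(4,0)=5 f(4,2)=4 f(4,4)=1
t=5: f(5,-1)=5 f(5,1)=9 f(5,3)=5 f(5,5)=1
t=6: f(6,0)=14 f(6,2)=14 f(6,4)=6 f(6,6)=1
t=7: f(7,-1)=14 f(7,1)=28 f(7,3)=20 f(7,5)=7 f(7,7)=1
t=8: f(8,0)=42 f(8,2)=48 f(8,4)=27 f(8,6)=8 f(8,8)=1
t=9: f(9,-1)=42 f(9,1)=90 f(9,3)=75 f(9,5)=35 f(9,7)=9 f(9,9)=1
t=10: f(10,0)=132 f(10,2)=165 f(10,4)=110 f(10,6)=44 f(10,8)=10 f(10,10)=1
t=11: f(11,-1)=132 f(11,1)=297 f(11,3)=275 f(11,5)=154 f(11,7)=54 f(11,9)=11 f(11,11)=1
t=12: f(12,0)=429 f(12,2)=572 f(12,4)=429 f(12,6)=208 f(12,8)=65 f(12,10)=12 f(12,12)=1
t=13: f(13,-1)=429 f(13,1)=1001 f(13,3)=1001 f(13,5)=637 f(13,7)=273 f(13,9)=77 f(13,11)=13 f(13,13)=1
t=14: f(14,0)=1430 f(14,2)=2002 f(14,4)=1638 f(14,6)=910 f(14,8)=350 f(14,10)=90 f(14,12)=14 f(14,14)=1
t=15: f(15,-1)=1430 f(15,1)=3432 f(15,3)=3640 f(15,5)=2548 f(15,7)=1260 f(15,9)=440 f(15,11)=104 f(15,13)=15 f(15,15)=1
t=16: f(16,0)=4862 f(16,2)=7072 f(16,4)=6188 f(16,6)=3808 f(16,8)=1700 f(16,10)=544 f(16,12)=119 f(16,14)=16 f(16,16)=1
t=17: f(17,-1)=4862 f(17,1)=11934 f(17,3)=13260 f(17,5)=9996 f(17,7)=5508 f(17,9)=2244 f(17,11)=663 f(17,13)=135 f(17,15)=17 f(17,17)=1
t=18: f(18,0)=16796 f(18,2)=25194 f(18,4)=23256 f(18,6)=15504 f(18,8)=7752 f(18,10)=2907 f(18,12)=798 f(18,14)=152 f(18,16)=18 f(18,18)=1
t=19: f(19,-1)=16796 f(19,1)=41990 f(19,3)=48450 f(19,5)=38760 f(19,7)=23256 f(19,9)=10659 f(19,11)=3705 f(19,13)=950 f(19,15)=170 f(19,17)=19 f(19,19)=1
t=20: f(20,0)=58786 f(20,2)=90440 f(20,4)=87210 f(20,6)=62016 f(20,8)=33915 f(20,10)=14364 f(20,12)=4655 f(20,14)=1120 f(20,16)=189 f(20,18)=20 f(20,20)=1
t=21: f(21,-1)=58786 f(21,1)=149226 f(21,3)=177650 f(21,5)=149226 f(21,7)=95931 f(21,9)=48279 f(21,11)=19019 f(21,13)=5775 f(21,15)=1309 f(21,17)=209 f(21,19)=21 f(21,21)=1
Σ_s f(21,s) = 705432
P = 705432/2097152 = 88179/262144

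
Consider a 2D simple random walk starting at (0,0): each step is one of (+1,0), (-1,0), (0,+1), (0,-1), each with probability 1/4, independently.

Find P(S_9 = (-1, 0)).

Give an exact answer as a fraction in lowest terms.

Let h be the number of horizontal steps (so 9-h are vertical). To end at (-1,0) need (h-1)/2 right-steps and ((9-h)+0)/2 up-steps.
Sum over h with 1 ≤ h ≤ 9, h ≡ 1 (mod 2), 9-h ≡ 0 (mod 2):
h=1: C(9,1)·C(1,0)·C(8,4) = 9·1·70 = 630
h=3: C(9,3)·C(3,1)·C(6,3) = 84·3·20 = 5040
h=5: C(9,5)·C(5,2)·C(4,2) = 126·10·6 = 7560
h=7: C(9,7)·C(7,3)·C(2,1) = 36·35·2 = 2520
h=9: C(9,9)·C(9,4)·C(0,0) = 1·126·1 = 126
Total favorable: 15876
Total paths: 4^9 = 262144
P = 15876/262144 = 3969/65536

Answer: 3969/65536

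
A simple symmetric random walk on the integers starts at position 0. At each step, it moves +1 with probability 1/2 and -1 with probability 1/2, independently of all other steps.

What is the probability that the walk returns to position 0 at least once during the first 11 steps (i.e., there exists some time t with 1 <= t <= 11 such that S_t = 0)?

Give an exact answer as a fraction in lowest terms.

Answer: 193/256

Derivation:
Count via complement. Let g(t,s) = #length-t paths at position s with S_1..S_t all ≠ 0.
g(t,s) = g(t-1,s-1) + g(t-1,s+1) for s ≠ 0; g(t,0) = 0.
t=0: g(0,0)=1
t=1: g(1,-1)=1 g(1,1)=1
t=2: g(2,-2)=1 g(2,2)=1
t=3: g(3,-3)=1 g(3,-1)=1 g(3,1)=1 g(3,3)=1
t=4: g(4,-4)=1 g(4,-2)=2 g(4,2)=2 g(4,4)=1
t=5: g(5,-5)=1 g(5,-3)=3 g(5,-1)=2 g(5,1)=2 g(5,3)=3 g(5,5)=1
t=6: g(6,-6)=1 g(6,-4)=4 g(6,-2)=5 g(6,2)=5 g(6,4)=4 g(6,6)=1
t=7: g(7,-7)=1 g(7,-5)=5 g(7,-3)=9 g(7,-1)=5 g(7,1)=5 g(7,3)=9 g(7,5)=5 g(7,7)=1
t=8: g(8,-8)=1 g(8,-6)=6 g(8,-4)=14 g(8,-2)=14 g(8,2)=14 g(8,4)=14 g(8,6)=6 g(8,8)=1
t=9: g(9,-9)=1 g(9,-7)=7 g(9,-5)=20 g(9,-3)=28 g(9,-1)=14 g(9,1)=14 g(9,3)=28 g(9,5)=20 g(9,7)=7 g(9,9)=1
t=10: g(10,-10)=1 g(10,-8)=8 g(10,-6)=27 g(10,-4)=48 g(10,-2)=42 g(10,2)=42 g(10,4)=48 g(10,6)=27 g(10,8)=8 g(10,10)=1
t=11: g(11,-11)=1 g(11,-9)=9 g(11,-7)=35 g(11,-5)=75 g(11,-3)=90 g(11,-1)=42 g(11,1)=42 g(11,3)=90 g(11,5)=75 g(11,7)=35 g(11,9)=9 g(11,11)=1
Paths never hitting 0: Σ_s g(11,s) = 504
Paths hitting 0: 2^11 - 504 = 1544
P = 1544/2048 = 193/256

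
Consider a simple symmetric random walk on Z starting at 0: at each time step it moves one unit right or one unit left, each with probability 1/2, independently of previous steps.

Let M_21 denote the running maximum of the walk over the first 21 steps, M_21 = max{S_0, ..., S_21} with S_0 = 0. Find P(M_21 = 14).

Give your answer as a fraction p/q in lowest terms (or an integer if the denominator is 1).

Answer: 665/1048576

Derivation:
Let M_21 = max(S_0,...,S_21). Use the reflection principle: for j ≥ 1, #{paths with M_21 ≥ j} = #{S_21 ≥ j} + #{S_21 ≥ j+1}.
By reflection, #{M_21 ≥ 14} = #{S_21 ≥ 14} + #{S_21 ≥ 15} = 1562 + 1562 = 3124.
#{M_21 ≥ 15} = #{S_21 ≥ 15} + #{S_21 ≥ 16} = 1562 + 232 = 1794.
#{M_21 = 14} = 3124 - 1794 = 1330.
P(M_21 = 14) = 1330/2097152 = 665/1048576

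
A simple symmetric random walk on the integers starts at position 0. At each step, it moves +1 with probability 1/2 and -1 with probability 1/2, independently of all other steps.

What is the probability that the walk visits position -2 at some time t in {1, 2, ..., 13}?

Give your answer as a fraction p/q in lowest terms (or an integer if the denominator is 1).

Answer: 595/1024

Derivation:
Count via complement. Let g(t,s) = #length-t paths at position s with S_1..S_t all ≠ -2.
g(t,s) = g(t-1,s-1) + g(t-1,s+1) for s ≠ -2; g(t,-2) = 0.
t=0: g(0,0)=1
t=1: g(1,-1)=1 g(1,1)=1
t=2: g(2,0)=2 g(2,2)=1
t=3: g(3,-1)=2 g(3,1)=3 g(3,3)=1
t=4: g(4,0)=5 g(4,2)=4 g(4,4)=1
t=5: g(5,-1)=5 g(5,1)=9 g(5,3)=5 g(5,5)=1
t=6: g(6,0)=14 g(6,2)=14 g(6,4)=6 g(6,6)=1
t=7: g(7,-1)=14 g(7,1)=28 g(7,3)=20 g(7,5)=7 g(7,7)=1
t=8: g(8,0)=42 g(8,2)=48 g(8,4)=27 g(8,6)=8 g(8,8)=1
t=9: g(9,-1)=42 g(9,1)=90 g(9,3)=75 g(9,5)=35 g(9,7)=9 g(9,9)=1
t=10: g(10,0)=132 g(10,2)=165 g(10,4)=110 g(10,6)=44 g(10,8)=10 g(10,10)=1
t=11: g(11,-1)=132 g(11,1)=297 g(11,3)=275 g(11,5)=154 g(11,7)=54 g(11,9)=11 g(11,11)=1
t=12: g(12,0)=429 g(12,2)=572 g(12,4)=429 g(12,6)=208 g(12,8)=65 g(12,10)=12 g(12,12)=1
t=13: g(13,-1)=429 g(13,1)=1001 g(13,3)=1001 g(13,5)=637 g(13,7)=273 g(13,9)=77 g(13,11)=13 g(13,13)=1
Paths never hitting -2: Σ_s g(13,s) = 3432
Paths hitting -2: 2^13 - 3432 = 4760
P = 4760/8192 = 595/1024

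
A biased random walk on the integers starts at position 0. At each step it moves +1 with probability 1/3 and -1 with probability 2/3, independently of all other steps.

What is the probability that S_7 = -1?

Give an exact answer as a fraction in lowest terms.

To reach position -1 after 7 steps: need 3 steps of +1 and 4 steps of -1.
Number of such sequences: C(7,3) = 35
Each has probability (1/3)^3 · (2/3)^4 = 16/2187
P = 35 · 16/2187 = 560/2187

Answer: 560/2187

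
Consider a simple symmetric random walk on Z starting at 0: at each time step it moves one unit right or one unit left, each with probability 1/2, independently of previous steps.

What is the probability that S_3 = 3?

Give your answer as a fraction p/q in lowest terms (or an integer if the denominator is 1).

Answer: 1/8

Derivation:
To reach position 3 after 3 steps: need 3 steps of +1 and 0 of -1.
Favorable paths: C(3,3) = 1
Total paths: 2^3 = 8
P = 1/8 = 1/8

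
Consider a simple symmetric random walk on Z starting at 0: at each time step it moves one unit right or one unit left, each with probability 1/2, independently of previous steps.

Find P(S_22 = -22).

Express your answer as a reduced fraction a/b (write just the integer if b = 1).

Answer: 1/4194304

Derivation:
To reach position -22 after 22 steps: need 0 steps of +1 and 22 of -1.
Favorable paths: C(22,0) = 1
Total paths: 2^22 = 4194304
P = 1/4194304 = 1/4194304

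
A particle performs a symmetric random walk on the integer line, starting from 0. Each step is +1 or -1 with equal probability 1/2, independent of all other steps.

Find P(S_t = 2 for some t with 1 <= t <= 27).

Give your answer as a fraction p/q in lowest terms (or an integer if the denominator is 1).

Count via complement. Let g(t,s) = #length-t paths at position s with S_1..S_t all ≠ 2.
g(t,s) = g(t-1,s-1) + g(t-1,s+1) for s ≠ 2; g(t,2) = 0.
t=0: g(0,0)=1
t=1: g(1,-1)=1 g(1,1)=1
t=2: g(2,-2)=1 g(2,0)=2
t=3: g(3,-3)=1 g(3,-1)=3 g(3,1)=2
t=4: g(4,-4)=1 g(4,-2)=4 g(4,0)=5
t=5: g(5,-5)=1 g(5,-3)=5 g(5,-1)=9 g(5,1)=5
t=6: g(6,-6)=1 g(6,-4)=6 g(6,-2)=14 g(6,0)=14
t=7: g(7,-7)=1 g(7,-5)=7 g(7,-3)=20 g(7,-1)=28 g(7,1)=14
t=8: g(8,-8)=1 g(8,-6)=8 g(8,-4)=27 g(8,-2)=48 g(8,0)=42
t=9: g(9,-9)=1 g(9,-7)=9 g(9,-5)=35 g(9,-3)=75 g(9,-1)=90 g(9,1)=42
t=10: g(10,-10)=1 g(10,-8)=10 g(10,-6)=44 g(10,-4)=110 g(10,-2)=165 g(10,0)=132
t=11: g(11,-11)=1 g(11,-9)=11 g(11,-7)=54 g(11,-5)=154 g(11,-3)=275 g(11,-1)=297 g(11,1)=132
t=12: g(12,-12)=1 g(12,-10)=12 g(12,-8)=65 g(12,-6)=208 g(12,-4)=429 g(12,-2)=572 g(12,0)=429
t=13: g(13,-13)=1 g(13,-11)=13 g(13,-9)=77 g(13,-7)=273 g(13,-5)=637 g(13,-3)=1001 g(13,-1)=1001 g(13,1)=429
t=14: g(14,-14)=1 g(14,-12)=14 g(14,-10)=90 g(14,-8)=350 g(14,-6)=910 g(14,-4)=1638 g(14,-2)=2002 g(14,0)=1430
t=15: g(15,-15)=1 g(15,-13)=15 g(15,-11)=104 g(15,-9)=440 g(15,-7)=1260 g(15,-5)=2548 g(15,-3)=3640 g(15,-1)=3432 g(15,1)=1430
t=16: g(16,-16)=1 g(16,-14)=16 g(16,-12)=119 g(16,-10)=544 g(16,-8)=1700 g(16,-6)=3808 g(16,-4)=6188 g(16,-2)=7072 g(16,0)=4862
t=17: g(17,-17)=1 g(17,-15)=17 g(17,-13)=135 g(17,-11)=663 g(17,-9)=2244 g(17,-7)=5508 g(17,-5)=9996 g(17,-3)=13260 g(17,-1)=11934 g(17,1)=4862
t=18: g(18,-18)=1 g(18,-16)=18 g(18,-14)=152 g(18,-12)=798 g(18,-10)=2907 g(18,-8)=7752 g(18,-6)=15504 g(18,-4)=23256 g(18,-2)=25194 g(18,0)=16796
t=19: g(19,-19)=1 g(19,-17)=19 g(19,-15)=170 g(19,-13)=950 g(19,-11)=3705 g(19,-9)=10659 g(19,-7)=23256 g(19,-5)=38760 g(19,-3)=48450 g(19,-1)=41990 g(19,1)=16796
t=20: g(20,-20)=1 g(20,-18)=20 g(20,-16)=189 g(20,-14)=1120 g(20,-12)=4655 g(20,-10)=14364 g(20,-8)=33915 g(20,-6)=62016 g(20,-4)=87210 g(20,-2)=90440 g(20,0)=58786
t=21: g(21,-21)=1 g(21,-19)=21 g(21,-17)=209 g(21,-15)=1309 g(21,-13)=5775 g(21,-11)=19019 g(21,-9)=48279 g(21,-7)=95931 g(21,-5)=149226 g(21,-3)=177650 g(21,-1)=149226 g(21,1)=58786
t=22: g(22,-22)=1 g(22,-20)=22 g(22,-18)=230 g(22,-16)=1518 g(22,-14)=7084 g(22,-12)=24794 g(22,-10)=67298 g(22,-8)=144210 g(22,-6)=245157 g(22,-4)=326876 g(22,-2)=326876 g(22,0)=208012
t=23: g(23,-23)=1 g(23,-21)=23 g(23,-19)=252 g(23,-17)=1748 g(23,-15)=8602 g(23,-13)=31878 g(23,-11)=92092 g(23,-9)=211508 g(23,-7)=389367 g(23,-5)=572033 g(23,-3)=653752 g(23,-1)=534888 g(23,1)=208012
t=24: g(24,-24)=1 g(24,-22)=24 g(24,-20)=275 g(24,-18)=2000 g(24,-16)=10350 g(24,-14)=40480 g(24,-12)=123970 g(24,-10)=303600 g(24,-8)=600875 g(24,-6)=961400 g(24,-4)=1225785 g(24,-2)=1188640 g(24,0)=742900
t=25: g(25,-25)=1 g(25,-23)=25 g(25,-21)=299 g(25,-19)=2275 g(25,-17)=12350 g(25,-15)=50830 g(25,-13)=164450 g(25,-11)=427570 g(25,-9)=904475 g(25,-7)=1562275 g(25,-5)=2187185 g(25,-3)=2414425 g(25,-1)=1931540 g(25,1)=742900
t=26: g(26,-26)=1 g(26,-24)=26 g(26,-22)=324 g(26,-20)=2574 g(26,-18)=14625 g(26,-16)=63180 g(26,-14)=215280 g(26,-12)=592020 g(26,-10)=1332045 g(26,-8)=2466750 g(26,-6)=3749460 g(26,-4)=4601610 g(26,-2)=4345965 g(26,0)=2674440
t=27: g(27,-27)=1 g(27,-25)=27 g(27,-23)=350 g(27,-21)=2898 g(27,-19)=17199 g(27,-17)=77805 g(27,-15)=278460 g(27,-13)=807300 g(27,-11)=1924065 g(27,-9)=3798795 g(27,-7)=6216210 g(27,-5)=8351070 g(27,-3)=8947575 g(27,-1)=7020405 g(27,1)=2674440
Paths never hitting 2: Σ_s g(27,s) = 40116600
Paths hitting 2: 2^27 - 40116600 = 94101128
P = 94101128/134217728 = 11762641/16777216

Answer: 11762641/16777216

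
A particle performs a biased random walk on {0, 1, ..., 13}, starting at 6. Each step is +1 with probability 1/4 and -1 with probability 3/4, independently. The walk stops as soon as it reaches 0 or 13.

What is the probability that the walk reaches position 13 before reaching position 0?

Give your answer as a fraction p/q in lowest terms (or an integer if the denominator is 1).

Biased walk: p = 1/4, q = 3/4, r = q/p = 3
Gambler's ruin: P(hit 13 before 0 | start at 6) = (1 - r^a)/(1 - r^N)
r^6 = 729; r^13 = 1594323
P = (1 - 729) / (1 - 1594323) = -728 / -1594322 = 364/797161

Answer: 364/797161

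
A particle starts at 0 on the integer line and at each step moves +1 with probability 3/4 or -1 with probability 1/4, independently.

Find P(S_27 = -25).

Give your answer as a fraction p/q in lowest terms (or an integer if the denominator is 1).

Answer: 81/18014398509481984

Derivation:
To reach position -25 after 27 steps: need 1 step of +1 and 26 steps of -1.
Number of such sequences: C(27,1) = 27
Each has probability (3/4)^1 · (1/4)^26 = 3/18014398509481984
P = 27 · 3/18014398509481984 = 81/18014398509481984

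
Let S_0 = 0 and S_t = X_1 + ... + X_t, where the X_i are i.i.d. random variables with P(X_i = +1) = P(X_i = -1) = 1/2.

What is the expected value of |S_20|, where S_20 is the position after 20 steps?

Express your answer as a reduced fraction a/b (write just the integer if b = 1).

S_20 takes values m ≡ 0 (mod 2) with |m| ≤ 20; P(S_20=m) = C(20,(20+m)/2)/2^20.
Total paths: 2^20 = 1048576
Distribution: P(S=-20)=1/1048576, P(S=-18)=20/1048576, P(S=-16)=190/1048576, P(S=-14)=1140/1048576, P(S=-12)=4845/1048576, P(S=-10)=15504/1048576, P(S=-8)=38760/1048576, P(S=-6)=77520/1048576, P(S=-4)=125970/1048576, P(S=-2)=167960/1048576, P(S=0)=184756/1048576, P(S=2)=167960/1048576, P(S=4)=125970/1048576, P(S=6)=77520/1048576, P(S=8)=38760/1048576, P(S=10)=15504/1048576, P(S=12)=4845/1048576, P(S=14)=1140/1048576, P(S=16)=190/1048576, P(S=18)=20/1048576, P(S=20)=1/1048576
E[|S_20|] = Σ_m |m|·P(S_20=m) = 3695120/1048576 = 230945/65536

Answer: 230945/65536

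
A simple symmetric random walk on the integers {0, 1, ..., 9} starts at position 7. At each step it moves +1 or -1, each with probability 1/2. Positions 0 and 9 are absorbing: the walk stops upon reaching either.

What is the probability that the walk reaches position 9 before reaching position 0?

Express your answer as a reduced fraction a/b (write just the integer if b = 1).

Answer: 7/9

Derivation:
Symmetric walk (p = 1/2): the harmonic-function argument gives P(hit 9 before 0 | start at 7) = a/N.
P = 7/9 = 7/9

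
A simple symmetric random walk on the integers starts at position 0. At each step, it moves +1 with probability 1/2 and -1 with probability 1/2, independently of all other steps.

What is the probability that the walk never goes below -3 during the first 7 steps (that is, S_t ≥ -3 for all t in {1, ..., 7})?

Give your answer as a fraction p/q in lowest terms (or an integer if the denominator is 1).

Answer: 7/8

Derivation:
Let f(t,s) = #length-t paths at position s with S_1..S_t all ≥ -3.
f(t,s) = f(t-1,s-1) + f(t-1,s+1) for s ≥ -3; f(t,s) = 0 for s < -3.
t=0: f(0,0)=1
t=1: f(1,-1)=1 f(1,1)=1
t=2: f(2,-2)=1 f(2,0)=2 f(2,2)=1
t=3: f(3,-3)=1 f(3,-1)=3 f(3,1)=3 f(3,3)=1
t=4: f(4,-2)=4 f(4,0)=6 f(4,2)=4 f(4,4)=1
t=5: f(5,-3)=4 f(5,-1)=10 f(5,1)=10 f(5,3)=5 f(5,5)=1
t=6: f(6,-2)=14 f(6,0)=20 f(6,2)=15 f(6,4)=6 f(6,6)=1
t=7: f(7,-3)=14 f(7,-1)=34 f(7,1)=35 f(7,3)=21 f(7,5)=7 f(7,7)=1
Σ_s f(7,s) = 112
P = 112/128 = 7/8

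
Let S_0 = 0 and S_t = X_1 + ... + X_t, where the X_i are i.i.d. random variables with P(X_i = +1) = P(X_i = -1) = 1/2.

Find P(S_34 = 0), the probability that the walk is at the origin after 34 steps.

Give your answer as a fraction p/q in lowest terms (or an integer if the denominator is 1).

Answer: 583401555/4294967296

Derivation:
To return to 0 after 34 steps: need exactly 17 steps of +1 and 17 of -1.
Favorable paths: C(34,17) = 2333606220
Total paths: 2^34 = 17179869184
P = 2333606220/17179869184 = 583401555/4294967296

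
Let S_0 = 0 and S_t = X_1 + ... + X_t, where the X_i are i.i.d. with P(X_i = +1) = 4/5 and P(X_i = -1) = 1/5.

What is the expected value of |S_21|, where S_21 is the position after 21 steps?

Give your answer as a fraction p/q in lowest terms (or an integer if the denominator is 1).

Answer: 1201902947418621/95367431640625

Derivation:
S_21 takes values m ≡ 1 (mod 2) with |m| ≤ 21; P(S_21=m) = C(21,(21+m)/2) · (4/5)^((21+m)/2) · (1/5)^((21-m)/2).
Distribution: P(S=-21)=1/476837158203125, P(S=-19)=84/476837158203125, P(S=-17)=672/95367431640625, P(S=-15)=17024/95367431640625, P(S=-13)=306432/95367431640625, P(S=-11)=20837376/476837158203125, P(S=-9)=222265344/476837158203125, P(S=-7)=381026304/95367431640625, P(S=-5)=2667184128/95367431640625, P(S=-3)=15410397184/95367431640625, P(S=-1)=369849532416/476837158203125, P(S=1)=1479398129664/476837158203125, P(S=3)=986265419776/95367431640625, P(S=5)=2731196547072/95367431640625, P(S=7)=6242734964736/95367431640625, P(S=9)=58265526337536/476837158203125, P(S=11)=87398289506304/476837158203125, P(S=13)=20564303413248/95367431640625, P(S=15)=18279380811776/95367431640625, P(S=17)=11544872091648/95367431640625, P(S=19)=23089744183296/476837158203125, P(S=21)=4398046511104/476837158203125
E[|S_21|] = Σ_m |m|·P(S_21=m) = 1201902947418621/95367431640625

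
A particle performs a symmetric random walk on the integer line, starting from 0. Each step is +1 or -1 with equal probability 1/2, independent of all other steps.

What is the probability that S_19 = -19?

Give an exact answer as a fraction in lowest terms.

To reach position -19 after 19 steps: need 0 steps of +1 and 19 of -1.
Favorable paths: C(19,0) = 1
Total paths: 2^19 = 524288
P = 1/524288 = 1/524288

Answer: 1/524288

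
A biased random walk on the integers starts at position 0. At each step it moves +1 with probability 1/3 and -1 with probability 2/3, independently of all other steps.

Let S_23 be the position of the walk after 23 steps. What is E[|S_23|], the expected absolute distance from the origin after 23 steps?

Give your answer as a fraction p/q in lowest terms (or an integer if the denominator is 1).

S_23 takes values m ≡ 1 (mod 2) with |m| ≤ 23; P(S_23=m) = C(23,(23+m)/2) · (1/3)^((23+m)/2) · (2/3)^((23-m)/2).
Distribution: P(S=-23)=8388608/94143178827, P(S=-21)=96468992/94143178827, P(S=-19)=530579456/94143178827, P(S=-17)=1857028096/94143178827, P(S=-15)=4642570240/94143178827, P(S=-13)=8820883456/94143178827, P(S=-11)=4410441728/31381059609, P(S=-9)=5355536384/31381059609, P(S=-7)=5355536384/31381059609, P(S=-5)=13388840960/94143178827, P(S=-3)=9372188672/94143178827, P(S=-1)=5538111488/94143178827, P(S=1)=2769055744/94143178827, P(S=3)=1171523584/94143178827, P(S=5)=418401280/94143178827, P(S=7)=41840128/31381059609, P(S=9)=10460032/31381059609, P(S=11)=2153536/31381059609, P(S=13)=1076768/94143178827, P(S=15)=141680/94143178827, P(S=17)=14168/94143178827, P(S=19)=1012/94143178827, P(S=21)=46/94143178827, P(S=23)=1/94143178827
E[|S_23|] = Σ_m |m|·P(S_23=m) = 247004221931/31381059609

Answer: 247004221931/31381059609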